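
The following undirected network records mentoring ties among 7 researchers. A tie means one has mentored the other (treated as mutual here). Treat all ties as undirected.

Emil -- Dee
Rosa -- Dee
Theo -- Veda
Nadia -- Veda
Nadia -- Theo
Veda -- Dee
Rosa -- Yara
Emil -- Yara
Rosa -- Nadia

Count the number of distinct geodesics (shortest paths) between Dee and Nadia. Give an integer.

The shortest distance is 2. The length-2 paths are: Dee–Rosa–Nadia; Dee–Veda–Nadia.
That gives 2 distinct shortest paths.

2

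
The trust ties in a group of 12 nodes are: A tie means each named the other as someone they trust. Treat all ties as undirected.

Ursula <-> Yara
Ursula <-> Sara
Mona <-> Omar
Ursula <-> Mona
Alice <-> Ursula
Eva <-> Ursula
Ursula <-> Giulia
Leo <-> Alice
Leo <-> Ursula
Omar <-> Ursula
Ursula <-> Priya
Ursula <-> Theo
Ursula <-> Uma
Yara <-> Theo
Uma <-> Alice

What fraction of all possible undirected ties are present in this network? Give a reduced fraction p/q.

5/22

There are 15 edges and 12 nodes, so the maximum possible is C(12,2) = 66.
Density = 15/66 = 5/22.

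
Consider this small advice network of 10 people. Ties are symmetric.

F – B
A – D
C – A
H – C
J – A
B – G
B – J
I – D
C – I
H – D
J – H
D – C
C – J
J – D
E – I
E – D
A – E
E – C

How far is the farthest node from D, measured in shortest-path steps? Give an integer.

Distances from D: A:1, B:2, C:1, E:1, F:3, G:3, H:1, I:1, J:1.
The largest is 3 (to F and G), so the eccentricity of D is 3.

3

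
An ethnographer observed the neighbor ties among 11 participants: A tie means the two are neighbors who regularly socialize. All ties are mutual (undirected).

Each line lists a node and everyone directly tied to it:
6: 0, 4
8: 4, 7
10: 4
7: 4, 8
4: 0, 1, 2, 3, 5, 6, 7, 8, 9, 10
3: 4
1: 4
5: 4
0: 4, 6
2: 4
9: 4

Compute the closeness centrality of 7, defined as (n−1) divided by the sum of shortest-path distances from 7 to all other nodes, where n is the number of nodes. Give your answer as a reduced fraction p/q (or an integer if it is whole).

5/9

Distances from 7: 0:2, 1:2, 2:2, 3:2, 4:1, 5:2, 6:2, 8:1, 9:2, 10:2. Sum = 18.
n = 11, so closeness = 10/18 = 5/9.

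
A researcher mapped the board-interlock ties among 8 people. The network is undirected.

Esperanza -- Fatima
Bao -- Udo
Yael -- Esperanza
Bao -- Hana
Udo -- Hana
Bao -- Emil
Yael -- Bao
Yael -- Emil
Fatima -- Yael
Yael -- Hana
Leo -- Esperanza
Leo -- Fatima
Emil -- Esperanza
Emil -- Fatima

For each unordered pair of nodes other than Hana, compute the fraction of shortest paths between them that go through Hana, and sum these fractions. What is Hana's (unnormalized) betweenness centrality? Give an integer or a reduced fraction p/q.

Pairs whose geodesics pass through Hana — Fatima–Udo: 1/3; Yael–Udo: 1/2; Esperanza–Udo: 1/3; Udo–Leo: 2/6.
All other pairs contribute 0.
Summing the contributions gives betweenness(Hana) = 3/2.

3/2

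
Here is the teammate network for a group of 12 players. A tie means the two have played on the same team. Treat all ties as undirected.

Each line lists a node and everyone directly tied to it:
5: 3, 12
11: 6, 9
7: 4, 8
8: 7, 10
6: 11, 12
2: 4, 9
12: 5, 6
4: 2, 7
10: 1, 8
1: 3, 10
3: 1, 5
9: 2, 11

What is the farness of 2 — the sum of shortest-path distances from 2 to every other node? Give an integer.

36

Distances from 2: 1:5, 3:6, 4:1, 5:5, 6:3, 7:2, 8:3, 9:1, 10:4, 11:2, 12:4.
Sum = 5 + 6 + 1 + 5 + 3 + 2 + 3 + 1 + 4 + 2 + 4 = 36.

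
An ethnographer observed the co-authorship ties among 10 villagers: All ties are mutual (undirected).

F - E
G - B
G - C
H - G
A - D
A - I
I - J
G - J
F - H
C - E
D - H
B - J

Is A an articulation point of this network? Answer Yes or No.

Even without A, every remaining node can still reach every other (the residual graph is connected), so A is not a cut vertex.

No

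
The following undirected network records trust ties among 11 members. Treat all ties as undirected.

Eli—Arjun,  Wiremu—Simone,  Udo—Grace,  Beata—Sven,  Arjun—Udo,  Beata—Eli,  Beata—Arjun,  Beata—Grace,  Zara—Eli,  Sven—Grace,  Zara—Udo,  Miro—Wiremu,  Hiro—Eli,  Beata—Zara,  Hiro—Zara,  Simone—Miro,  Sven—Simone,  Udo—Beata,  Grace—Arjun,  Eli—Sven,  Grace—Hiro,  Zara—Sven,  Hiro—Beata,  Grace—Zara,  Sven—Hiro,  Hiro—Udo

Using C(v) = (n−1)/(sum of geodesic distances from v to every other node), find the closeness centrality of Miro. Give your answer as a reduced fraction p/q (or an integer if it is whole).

Distances from Miro: Arjun:4, Beata:3, Eli:3, Grace:3, Hiro:3, Simone:1, Sven:2, Udo:4, Wiremu:1, Zara:3. Sum = 27.
n = 11, so closeness = 10/27.

10/27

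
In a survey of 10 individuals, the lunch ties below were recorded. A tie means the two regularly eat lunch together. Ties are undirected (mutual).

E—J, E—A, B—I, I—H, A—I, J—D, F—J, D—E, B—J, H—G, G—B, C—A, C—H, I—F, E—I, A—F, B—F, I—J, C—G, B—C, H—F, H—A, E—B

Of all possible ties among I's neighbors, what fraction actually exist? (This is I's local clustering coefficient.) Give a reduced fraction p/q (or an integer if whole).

3/5

I's neighbors: A, B, E, F, H, and J (k = 6).
Possible neighbor pairs: C(6,2) = 15. Edges among them: A–E, A–F, A–H, B–E, B–F, B–J, E–J, F–H, F–J → e = 9.
Clustering(I) = 9/15 = 3/5.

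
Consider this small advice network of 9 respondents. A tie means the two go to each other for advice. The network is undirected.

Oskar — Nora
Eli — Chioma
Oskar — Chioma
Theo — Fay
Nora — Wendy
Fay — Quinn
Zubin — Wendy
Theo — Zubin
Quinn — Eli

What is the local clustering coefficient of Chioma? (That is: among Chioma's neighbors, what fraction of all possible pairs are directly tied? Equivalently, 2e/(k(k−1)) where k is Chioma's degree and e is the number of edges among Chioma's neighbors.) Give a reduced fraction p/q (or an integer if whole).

Chioma's neighbors: Eli and Oskar (k = 2).
Possible neighbor pairs: C(2,2) = 1. Edges among them: none → e = 0.
Clustering(Chioma) = 0/1.

0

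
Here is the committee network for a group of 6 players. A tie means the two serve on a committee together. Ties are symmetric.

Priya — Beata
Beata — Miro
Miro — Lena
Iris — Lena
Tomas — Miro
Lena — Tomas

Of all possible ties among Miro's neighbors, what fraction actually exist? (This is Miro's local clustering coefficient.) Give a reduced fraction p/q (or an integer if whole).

1/3

Miro's neighbors: Beata, Lena, and Tomas (k = 3).
Possible neighbor pairs: C(3,2) = 3. Edges among them: Lena–Tomas → e = 1.
Clustering(Miro) = 1/3.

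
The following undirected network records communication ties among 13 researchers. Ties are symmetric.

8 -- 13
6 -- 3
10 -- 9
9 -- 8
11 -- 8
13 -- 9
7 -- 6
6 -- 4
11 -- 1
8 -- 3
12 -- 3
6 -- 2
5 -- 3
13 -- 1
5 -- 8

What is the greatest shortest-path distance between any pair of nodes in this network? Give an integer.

Eccentricity of each node (its greatest distance to any other): 1:5, 2:5, 3:3, 4:5, 5:3, 6:4, 7:5, 8:3, 9:4, 10:5, 11:4, 12:4, 13:4.
The maximum eccentricity is 5, realized for instance by the pair 4–10 via 4 – 6 – 3 – 8 – 9 – 10. So the diameter is 5.

5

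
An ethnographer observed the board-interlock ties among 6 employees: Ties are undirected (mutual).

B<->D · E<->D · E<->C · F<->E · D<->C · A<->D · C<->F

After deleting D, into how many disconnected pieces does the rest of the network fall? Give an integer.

3

Without D, the remaining ties split the others into: {C, E, F}; {A}; {B}.
That's 3 separate components.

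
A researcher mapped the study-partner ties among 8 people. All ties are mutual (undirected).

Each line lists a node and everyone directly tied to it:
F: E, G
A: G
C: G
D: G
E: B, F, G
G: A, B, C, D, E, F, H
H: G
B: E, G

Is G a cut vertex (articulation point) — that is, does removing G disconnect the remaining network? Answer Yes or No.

Yes

Removing G leaves {B, E, and F} with no path to {H}, so the network splits into 5 components. G is a cut vertex.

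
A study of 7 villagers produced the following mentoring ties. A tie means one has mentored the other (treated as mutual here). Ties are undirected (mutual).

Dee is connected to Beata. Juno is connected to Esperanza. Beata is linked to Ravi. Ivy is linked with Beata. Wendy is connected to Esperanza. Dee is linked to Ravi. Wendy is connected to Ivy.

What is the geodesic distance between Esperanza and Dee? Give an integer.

One shortest route is Esperanza – Wendy – Ivy – Beata – Dee, which uses 4 edges, and at distance 3 from Esperanza we only reach {Beata}, which does not include Dee. So d(Esperanza,Dee) = 4.

4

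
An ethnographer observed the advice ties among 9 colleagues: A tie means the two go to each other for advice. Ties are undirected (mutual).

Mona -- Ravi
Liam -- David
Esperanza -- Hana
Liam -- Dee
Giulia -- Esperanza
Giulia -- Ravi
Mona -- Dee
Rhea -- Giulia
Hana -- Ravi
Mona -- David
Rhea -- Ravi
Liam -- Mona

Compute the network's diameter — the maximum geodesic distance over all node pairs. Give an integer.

Eccentricity of each node (its greatest distance to any other): David:4, Dee:4, Esperanza:4, Giulia:3, Hana:3, Liam:4, Mona:3, Ravi:2, Rhea:3.
The maximum eccentricity is 4, realized for instance by the pair Esperanza–David via Esperanza – Giulia – Ravi – Mona – David. So the diameter is 4.

4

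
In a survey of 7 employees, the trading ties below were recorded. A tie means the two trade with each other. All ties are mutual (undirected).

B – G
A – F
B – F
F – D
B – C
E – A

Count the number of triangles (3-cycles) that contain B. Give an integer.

B's neighbors are C, F, and G, but none of them are tied to each other, so no triangle contains B.

0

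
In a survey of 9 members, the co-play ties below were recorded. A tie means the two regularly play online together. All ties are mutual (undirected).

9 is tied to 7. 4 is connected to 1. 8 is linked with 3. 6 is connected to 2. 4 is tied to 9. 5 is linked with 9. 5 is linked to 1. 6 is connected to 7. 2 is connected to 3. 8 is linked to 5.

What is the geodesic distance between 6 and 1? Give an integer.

One shortest route is 6 – 7 – 9 – 5 – 1, which uses 4 edges, and at distance 3 from 6 we only reach {4, 5, 8}, which does not include 1. So d(6,1) = 4.

4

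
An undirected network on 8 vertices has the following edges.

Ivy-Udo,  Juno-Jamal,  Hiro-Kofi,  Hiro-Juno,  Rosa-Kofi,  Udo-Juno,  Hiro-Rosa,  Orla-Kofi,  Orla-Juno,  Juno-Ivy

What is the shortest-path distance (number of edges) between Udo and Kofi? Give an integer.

One shortest route is Udo – Juno – Hiro – Kofi, which uses 3 edges, and at distance 2 from Udo we only reach {Hiro, Jamal, Orla}, which does not include Kofi. So d(Udo,Kofi) = 3.

3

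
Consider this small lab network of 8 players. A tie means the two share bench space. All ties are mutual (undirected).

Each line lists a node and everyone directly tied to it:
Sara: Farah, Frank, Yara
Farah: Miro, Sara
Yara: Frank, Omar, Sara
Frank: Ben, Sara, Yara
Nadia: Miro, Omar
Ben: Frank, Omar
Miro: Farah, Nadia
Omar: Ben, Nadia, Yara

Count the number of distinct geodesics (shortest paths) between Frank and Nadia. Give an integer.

The shortest distance is 3. The length-3 paths are: Frank–Yara–Omar–Nadia; Frank–Ben–Omar–Nadia.
That gives 2 distinct shortest paths.

2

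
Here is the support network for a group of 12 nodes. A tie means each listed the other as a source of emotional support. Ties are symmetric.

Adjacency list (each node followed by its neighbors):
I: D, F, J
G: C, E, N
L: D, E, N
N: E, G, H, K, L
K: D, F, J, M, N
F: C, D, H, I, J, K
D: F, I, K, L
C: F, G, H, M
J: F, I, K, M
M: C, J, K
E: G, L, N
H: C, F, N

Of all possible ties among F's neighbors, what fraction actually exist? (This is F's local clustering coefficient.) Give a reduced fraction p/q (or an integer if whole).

F's neighbors: C, D, H, I, J, and K (k = 6).
Possible neighbor pairs: C(6,2) = 15. Edges among them: C–H, D–I, D–K, I–J, J–K → e = 5.
Clustering(F) = 5/15 = 1/3.

1/3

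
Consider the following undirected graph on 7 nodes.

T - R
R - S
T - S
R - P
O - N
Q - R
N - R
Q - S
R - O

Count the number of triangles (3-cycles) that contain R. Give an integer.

R's neighbors: N, O, P, Q, S, and T.
Neighbor pairs that are themselves tied: R–N–O; R–Q–S; R–S–T. Each forms one triangle with R, for 3 in total.

3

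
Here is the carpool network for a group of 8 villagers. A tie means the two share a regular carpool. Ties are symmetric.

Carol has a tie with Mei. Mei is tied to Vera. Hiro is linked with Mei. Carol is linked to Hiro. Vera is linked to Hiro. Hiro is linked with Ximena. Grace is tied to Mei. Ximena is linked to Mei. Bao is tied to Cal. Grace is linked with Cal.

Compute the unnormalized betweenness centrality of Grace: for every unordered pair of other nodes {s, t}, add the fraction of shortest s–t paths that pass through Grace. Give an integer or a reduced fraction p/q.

Pairs whose geodesics pass through Grace — Cal–Carol: 1; Cal–Mei: 1; Cal–Vera: 1; Cal–Ximena: 1; Cal–Hiro: 1; Bao–Carol: 1; Bao–Mei: 1; Bao–Vera: 1; Bao–Ximena: 1; Bao–Hiro: 1.
All other pairs contribute 0.
Summing the contributions gives betweenness(Grace) = 10.

10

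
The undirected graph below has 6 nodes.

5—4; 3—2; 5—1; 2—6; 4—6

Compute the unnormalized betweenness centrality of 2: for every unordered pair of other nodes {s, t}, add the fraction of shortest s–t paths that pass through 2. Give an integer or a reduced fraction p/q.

Pairs whose geodesics pass through 2 — 3–4: 1; 3–5: 1; 3–1: 1; 3–6: 1.
All other pairs contribute 0.
Summing the contributions gives betweenness(2) = 4.

4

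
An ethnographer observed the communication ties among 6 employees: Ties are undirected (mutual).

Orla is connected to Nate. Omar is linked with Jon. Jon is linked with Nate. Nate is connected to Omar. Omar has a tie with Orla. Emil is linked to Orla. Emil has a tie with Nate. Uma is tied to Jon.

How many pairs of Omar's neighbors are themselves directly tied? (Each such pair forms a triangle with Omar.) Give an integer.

Omar's neighbors: Jon, Nate, and Orla.
Neighbor pairs that are themselves tied: Omar–Jon–Nate; Omar–Nate–Orla. Each forms one triangle with Omar, for 2 in total.

2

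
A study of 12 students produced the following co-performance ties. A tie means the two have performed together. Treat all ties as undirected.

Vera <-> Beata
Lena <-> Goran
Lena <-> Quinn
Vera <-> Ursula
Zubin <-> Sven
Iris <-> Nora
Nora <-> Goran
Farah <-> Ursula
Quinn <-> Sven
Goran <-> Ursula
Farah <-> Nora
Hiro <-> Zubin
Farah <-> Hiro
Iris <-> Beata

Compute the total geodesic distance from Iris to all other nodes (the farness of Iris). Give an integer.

30

Distances from Iris: Beata:1, Farah:2, Goran:2, Hiro:3, Lena:3, Nora:1, Quinn:4, Sven:5, Ursula:3, Vera:2, Zubin:4.
Sum = 1 + 2 + 2 + 3 + 3 + 1 + 4 + 5 + 3 + 2 + 4 = 30.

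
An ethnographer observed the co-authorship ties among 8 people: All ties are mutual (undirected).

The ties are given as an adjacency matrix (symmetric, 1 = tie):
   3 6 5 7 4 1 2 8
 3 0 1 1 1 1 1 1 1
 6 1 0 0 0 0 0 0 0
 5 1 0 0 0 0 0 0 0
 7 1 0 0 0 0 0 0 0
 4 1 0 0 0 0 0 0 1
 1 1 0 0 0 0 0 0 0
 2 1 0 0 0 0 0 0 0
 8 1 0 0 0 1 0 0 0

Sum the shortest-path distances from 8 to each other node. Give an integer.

Distances from 8: 1:2, 2:2, 3:1, 4:1, 5:2, 6:2, 7:2.
Sum = 2 + 2 + 1 + 1 + 2 + 2 + 2 = 12.

12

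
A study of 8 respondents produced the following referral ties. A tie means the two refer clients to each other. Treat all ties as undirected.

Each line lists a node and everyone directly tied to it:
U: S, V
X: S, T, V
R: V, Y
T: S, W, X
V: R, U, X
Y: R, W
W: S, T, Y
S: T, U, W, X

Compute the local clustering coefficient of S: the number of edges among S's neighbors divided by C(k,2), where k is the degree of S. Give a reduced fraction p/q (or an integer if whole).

S's neighbors: T, U, W, and X (k = 4).
Possible neighbor pairs: C(4,2) = 6. Edges among them: T–W, T–X → e = 2.
Clustering(S) = 2/6 = 1/3.

1/3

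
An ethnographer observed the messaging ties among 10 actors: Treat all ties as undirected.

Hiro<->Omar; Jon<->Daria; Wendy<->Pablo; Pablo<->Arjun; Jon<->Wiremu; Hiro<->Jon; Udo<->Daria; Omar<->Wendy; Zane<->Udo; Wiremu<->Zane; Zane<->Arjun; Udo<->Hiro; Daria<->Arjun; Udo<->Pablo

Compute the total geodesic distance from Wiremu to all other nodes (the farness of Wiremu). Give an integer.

Distances from Wiremu: Arjun:2, Daria:2, Hiro:2, Jon:1, Omar:3, Pablo:3, Udo:2, Wendy:4, Zane:1.
Sum = 2 + 2 + 2 + 1 + 3 + 3 + 2 + 4 + 1 = 20.

20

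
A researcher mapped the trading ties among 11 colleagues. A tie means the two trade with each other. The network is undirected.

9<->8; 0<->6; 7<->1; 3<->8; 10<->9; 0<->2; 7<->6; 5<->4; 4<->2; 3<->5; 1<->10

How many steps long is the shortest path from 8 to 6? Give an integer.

5

One shortest route is 8 – 9 – 10 – 1 – 7 – 6, which uses 5 edges, and at distance 4 from 8 we only reach {2, 7}, which does not include 6. So d(8,6) = 5.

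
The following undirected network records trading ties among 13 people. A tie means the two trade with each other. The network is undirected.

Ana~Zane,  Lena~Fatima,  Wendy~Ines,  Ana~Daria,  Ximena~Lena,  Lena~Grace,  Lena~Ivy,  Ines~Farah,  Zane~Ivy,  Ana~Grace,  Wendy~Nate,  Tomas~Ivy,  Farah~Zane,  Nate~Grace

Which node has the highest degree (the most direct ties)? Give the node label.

Lena

Degrees — Ana:3, Daria:1, Farah:2, Fatima:1, Grace:3, Ines:2, Ivy:3, Lena:4, Nate:2, Tomas:1, Wendy:2, Ximena:1, Zane:3.
The maximum is 4, attained only by Lena.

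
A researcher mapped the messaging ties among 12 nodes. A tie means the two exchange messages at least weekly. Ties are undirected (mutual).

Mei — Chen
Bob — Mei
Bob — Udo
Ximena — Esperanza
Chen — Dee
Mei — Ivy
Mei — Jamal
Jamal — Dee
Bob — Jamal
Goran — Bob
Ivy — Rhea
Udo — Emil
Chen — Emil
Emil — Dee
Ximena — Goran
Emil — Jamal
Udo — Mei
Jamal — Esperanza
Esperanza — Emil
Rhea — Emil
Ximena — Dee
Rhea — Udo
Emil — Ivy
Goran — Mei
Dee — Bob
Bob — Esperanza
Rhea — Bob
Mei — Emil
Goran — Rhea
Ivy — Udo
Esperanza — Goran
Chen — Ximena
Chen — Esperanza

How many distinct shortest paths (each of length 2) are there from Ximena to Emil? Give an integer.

The shortest distance is 2. The length-2 paths are: Ximena–Chen–Emil; Ximena–Dee–Emil; Ximena–Esperanza–Emil.
That gives 3 distinct shortest paths.

3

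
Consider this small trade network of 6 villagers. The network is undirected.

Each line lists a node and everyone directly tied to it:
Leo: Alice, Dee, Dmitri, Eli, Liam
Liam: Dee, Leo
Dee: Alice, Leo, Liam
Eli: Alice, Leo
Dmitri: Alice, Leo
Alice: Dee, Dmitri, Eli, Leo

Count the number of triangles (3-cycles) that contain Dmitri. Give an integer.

Dmitri's neighbors: Alice and Leo.
Neighbor pairs that are themselves tied: Dmitri–Alice–Leo. Each forms one triangle with Dmitri, for 1 in total.

1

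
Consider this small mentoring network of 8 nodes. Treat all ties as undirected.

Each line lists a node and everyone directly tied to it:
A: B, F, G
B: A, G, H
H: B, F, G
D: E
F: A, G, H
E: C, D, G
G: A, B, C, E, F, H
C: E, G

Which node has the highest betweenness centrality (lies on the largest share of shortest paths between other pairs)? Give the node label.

G

Unnormalized betweenness of each node: A:1/3, B:1/3, C:0, D:0, E:6, F:1/3, G:38/3, H:1/3.
G has the largest value, 38/3, making it the main broker — the node through which the most shortest paths run.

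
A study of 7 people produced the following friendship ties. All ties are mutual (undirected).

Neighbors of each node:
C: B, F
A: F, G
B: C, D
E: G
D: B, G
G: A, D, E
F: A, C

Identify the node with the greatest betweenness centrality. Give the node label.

G

Unnormalized betweenness of each node: A:7/2, B:5/2, C:2, D:7/2, E:0, F:5/2, G:7.
G has the largest value, 7, making it the main broker — the node through which the most shortest paths run.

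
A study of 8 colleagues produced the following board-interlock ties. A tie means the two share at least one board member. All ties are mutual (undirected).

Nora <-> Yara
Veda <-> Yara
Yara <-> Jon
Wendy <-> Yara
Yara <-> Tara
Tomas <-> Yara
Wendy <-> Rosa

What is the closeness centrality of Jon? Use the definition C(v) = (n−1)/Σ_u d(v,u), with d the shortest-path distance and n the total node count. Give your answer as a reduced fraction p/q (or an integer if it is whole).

1/2

Distances from Jon: Nora:2, Rosa:3, Tara:2, Tomas:2, Veda:2, Wendy:2, Yara:1. Sum = 14.
n = 8, so closeness = 7/14 = 1/2.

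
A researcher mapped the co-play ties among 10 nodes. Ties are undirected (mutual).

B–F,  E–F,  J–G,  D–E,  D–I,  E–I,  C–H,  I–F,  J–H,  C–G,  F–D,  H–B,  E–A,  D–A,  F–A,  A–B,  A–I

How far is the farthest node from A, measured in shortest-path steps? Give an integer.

4

Distances from A: B:1, C:3, D:1, E:1, F:1, G:4, H:2, I:1, J:3.
The largest is 4 (to G), so the eccentricity of A is 4.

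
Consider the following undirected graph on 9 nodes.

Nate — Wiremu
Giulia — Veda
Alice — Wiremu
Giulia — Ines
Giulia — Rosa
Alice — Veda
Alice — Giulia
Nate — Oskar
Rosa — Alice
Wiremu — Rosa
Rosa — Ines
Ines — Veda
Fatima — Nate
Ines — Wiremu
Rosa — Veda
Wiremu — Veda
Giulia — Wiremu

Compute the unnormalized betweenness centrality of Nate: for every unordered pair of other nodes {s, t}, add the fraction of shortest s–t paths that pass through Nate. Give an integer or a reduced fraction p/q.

Pairs whose geodesics pass through Nate — Oskar–Fatima: 1; Oskar–Wiremu: 1; Oskar–Alice: 1; Oskar–Ines: 1; Oskar–Veda: 1; Oskar–Giulia: 1; Oskar–Rosa: 1; Fatima–Wiremu: 1; Fatima–Alice: 1; Fatima–Ines: 1; Fatima–Veda: 1; Fatima–Giulia: 1; Fatima–Rosa: 1.
All other pairs contribute 0.
Summing the contributions gives betweenness(Nate) = 13.

13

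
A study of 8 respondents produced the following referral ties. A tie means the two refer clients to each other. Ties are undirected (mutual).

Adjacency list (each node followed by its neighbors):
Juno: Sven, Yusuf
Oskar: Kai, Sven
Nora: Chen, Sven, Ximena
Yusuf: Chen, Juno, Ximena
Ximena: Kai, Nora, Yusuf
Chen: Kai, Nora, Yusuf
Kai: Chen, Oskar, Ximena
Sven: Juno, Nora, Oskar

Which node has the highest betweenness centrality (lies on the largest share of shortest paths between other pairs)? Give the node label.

Sven

Unnormalized betweenness of each node: Chen:13/6, Juno:4/3, Kai:3, Nora:7/3, Oskar:4/3, Sven:11/3, Ximena:13/6, Yusuf:3.
Sven has the largest value, 11/3, making it the main broker — the node through which the most shortest paths run.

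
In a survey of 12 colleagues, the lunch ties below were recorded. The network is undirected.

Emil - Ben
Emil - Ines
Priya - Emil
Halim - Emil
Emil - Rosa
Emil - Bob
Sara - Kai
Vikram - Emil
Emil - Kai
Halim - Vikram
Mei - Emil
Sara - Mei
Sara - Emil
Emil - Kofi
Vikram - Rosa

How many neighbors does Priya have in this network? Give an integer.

1

Priya is directly tied to Emil. That is 1 neighbor, so the degree of Priya is 1.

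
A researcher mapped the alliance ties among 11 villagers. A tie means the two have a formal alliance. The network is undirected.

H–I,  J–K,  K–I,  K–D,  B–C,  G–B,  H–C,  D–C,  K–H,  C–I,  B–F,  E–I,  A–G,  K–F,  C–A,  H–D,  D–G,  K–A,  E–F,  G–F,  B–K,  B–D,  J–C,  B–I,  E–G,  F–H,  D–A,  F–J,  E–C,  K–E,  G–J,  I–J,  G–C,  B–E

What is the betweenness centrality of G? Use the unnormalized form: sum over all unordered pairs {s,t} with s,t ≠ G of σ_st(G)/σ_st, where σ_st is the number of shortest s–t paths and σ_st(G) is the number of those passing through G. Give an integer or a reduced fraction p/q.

Pairs whose geodesics pass through G — F–C: 1/5; F–A: 1/2; F–D: 1/4; E–A: 1/3; E–J: 1/5; E–D: 1/4; A–B: 1/4; A–J: 1/3; B–J: 1/5; J–D: 1/3.
All other pairs contribute 0.
Summing the contributions gives betweenness(G) = 57/20.

57/20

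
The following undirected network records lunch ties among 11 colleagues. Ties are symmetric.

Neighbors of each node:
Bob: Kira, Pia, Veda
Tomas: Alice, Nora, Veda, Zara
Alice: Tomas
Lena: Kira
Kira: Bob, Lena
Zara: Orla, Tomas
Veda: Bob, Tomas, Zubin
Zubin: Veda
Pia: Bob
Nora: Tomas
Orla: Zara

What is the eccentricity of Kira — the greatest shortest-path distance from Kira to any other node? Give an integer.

Distances from Kira: Alice:4, Bob:1, Lena:1, Nora:4, Orla:5, Pia:2, Tomas:3, Veda:2, Zara:4, Zubin:3.
The largest is 5 (to Orla), so the eccentricity of Kira is 5.

5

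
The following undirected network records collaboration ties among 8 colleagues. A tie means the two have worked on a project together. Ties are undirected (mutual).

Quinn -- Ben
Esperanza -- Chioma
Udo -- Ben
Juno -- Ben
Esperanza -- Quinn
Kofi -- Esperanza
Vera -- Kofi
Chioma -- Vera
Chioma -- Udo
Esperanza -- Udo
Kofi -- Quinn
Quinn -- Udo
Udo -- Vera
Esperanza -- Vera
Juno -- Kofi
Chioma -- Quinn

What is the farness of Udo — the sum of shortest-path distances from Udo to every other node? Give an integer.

9

Distances from Udo: Ben:1, Chioma:1, Esperanza:1, Juno:2, Kofi:2, Quinn:1, Vera:1.
Sum = 1 + 1 + 1 + 2 + 2 + 1 + 1 = 9.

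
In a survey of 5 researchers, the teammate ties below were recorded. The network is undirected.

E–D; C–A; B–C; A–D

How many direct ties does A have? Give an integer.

A is directly tied to C and D. That is 2 neighbors, so the degree of A is 2.

2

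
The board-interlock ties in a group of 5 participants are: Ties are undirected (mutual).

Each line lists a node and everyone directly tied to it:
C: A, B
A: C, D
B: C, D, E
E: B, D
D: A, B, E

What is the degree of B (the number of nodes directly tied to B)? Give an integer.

B is directly tied to C, D, and E. That is 3 neighbors, so the degree of B is 3.

3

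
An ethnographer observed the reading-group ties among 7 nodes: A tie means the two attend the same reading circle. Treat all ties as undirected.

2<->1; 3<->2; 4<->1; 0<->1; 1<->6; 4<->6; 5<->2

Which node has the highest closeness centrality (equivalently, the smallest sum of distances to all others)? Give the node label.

Farness (sum of distances to all others) for each node — 0:13, 1:8, 2:9, 3:14, 4:12, 5:14, 6:12.
The smallest farness is 8, for 1, so 1 has the highest closeness.

1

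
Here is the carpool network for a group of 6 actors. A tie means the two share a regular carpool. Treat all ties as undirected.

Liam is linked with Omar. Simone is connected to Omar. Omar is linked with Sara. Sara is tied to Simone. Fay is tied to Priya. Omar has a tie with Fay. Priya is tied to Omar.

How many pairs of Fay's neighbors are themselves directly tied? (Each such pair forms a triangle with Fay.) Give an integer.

Fay's neighbors: Omar and Priya.
Neighbor pairs that are themselves tied: Fay–Omar–Priya. Each forms one triangle with Fay, for 1 in total.

1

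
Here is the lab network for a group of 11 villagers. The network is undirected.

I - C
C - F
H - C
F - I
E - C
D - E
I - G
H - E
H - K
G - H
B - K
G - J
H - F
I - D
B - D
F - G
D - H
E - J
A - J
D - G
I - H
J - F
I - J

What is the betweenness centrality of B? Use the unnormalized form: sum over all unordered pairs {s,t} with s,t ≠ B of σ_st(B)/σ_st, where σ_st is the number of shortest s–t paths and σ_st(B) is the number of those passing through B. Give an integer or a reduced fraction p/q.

1/2

Pairs whose geodesics pass through B — D–K: 1/2.
All other pairs contribute 0.
Summing the contributions gives betweenness(B) = 1/2.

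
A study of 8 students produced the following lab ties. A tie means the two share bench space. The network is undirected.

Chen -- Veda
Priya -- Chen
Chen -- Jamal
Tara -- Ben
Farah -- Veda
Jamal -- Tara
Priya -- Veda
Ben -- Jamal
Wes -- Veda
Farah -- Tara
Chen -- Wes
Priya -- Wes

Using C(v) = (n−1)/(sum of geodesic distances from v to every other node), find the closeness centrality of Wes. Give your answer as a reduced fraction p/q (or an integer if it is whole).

7/13

Distances from Wes: Ben:3, Chen:1, Farah:2, Jamal:2, Priya:1, Tara:3, Veda:1. Sum = 13.
n = 8, so closeness = 7/13.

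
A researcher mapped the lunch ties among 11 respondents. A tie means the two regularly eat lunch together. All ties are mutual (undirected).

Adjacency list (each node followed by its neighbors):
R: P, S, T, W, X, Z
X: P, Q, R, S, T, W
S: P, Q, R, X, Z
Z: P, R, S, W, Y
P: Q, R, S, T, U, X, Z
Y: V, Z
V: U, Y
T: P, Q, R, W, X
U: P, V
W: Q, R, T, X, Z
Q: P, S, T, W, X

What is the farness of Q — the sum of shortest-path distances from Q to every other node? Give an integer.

Distances from Q: P:1, R:2, S:1, T:1, U:2, V:3, W:1, X:1, Y:3, Z:2.
Sum = 1 + 2 + 1 + 1 + 2 + 3 + 1 + 1 + 3 + 2 = 17.

17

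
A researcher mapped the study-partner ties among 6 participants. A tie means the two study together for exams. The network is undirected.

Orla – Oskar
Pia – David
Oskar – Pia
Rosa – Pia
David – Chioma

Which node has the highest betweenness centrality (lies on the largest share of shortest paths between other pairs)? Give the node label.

Pia

Unnormalized betweenness of each node: Chioma:0, David:4, Orla:0, Oskar:4, Pia:8, Rosa:0.
Pia has the largest value, 8, making it the main broker — the node through which the most shortest paths run.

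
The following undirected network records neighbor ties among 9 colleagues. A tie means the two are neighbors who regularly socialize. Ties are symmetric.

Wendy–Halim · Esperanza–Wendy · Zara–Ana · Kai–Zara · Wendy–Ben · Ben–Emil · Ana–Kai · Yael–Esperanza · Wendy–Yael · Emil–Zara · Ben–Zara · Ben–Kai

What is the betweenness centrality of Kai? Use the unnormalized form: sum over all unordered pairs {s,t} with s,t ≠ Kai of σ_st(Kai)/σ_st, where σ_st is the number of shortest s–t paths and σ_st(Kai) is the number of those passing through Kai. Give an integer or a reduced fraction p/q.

Pairs whose geodesics pass through Kai — Ben–Ana: 1/2; Ana–Halim: 1/2; Ana–Wendy: 1/2; Ana–Esperanza: 1/2; Ana–Yael: 1/2.
All other pairs contribute 0.
Summing the contributions gives betweenness(Kai) = 5/2.

5/2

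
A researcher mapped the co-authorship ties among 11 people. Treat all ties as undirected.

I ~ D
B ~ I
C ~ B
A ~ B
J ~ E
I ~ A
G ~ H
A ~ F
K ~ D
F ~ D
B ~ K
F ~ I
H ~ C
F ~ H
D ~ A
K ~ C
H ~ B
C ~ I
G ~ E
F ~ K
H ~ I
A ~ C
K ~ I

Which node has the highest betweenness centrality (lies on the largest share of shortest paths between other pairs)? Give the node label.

H

Unnormalized betweenness of each node: A:7/6, B:11/5, C:11/5, D:1/5, E:9, F:21/5, G:16, H:43/2, I:161/30, J:0, K:7/6.
H has the largest value, 43/2, making it the main broker — the node through which the most shortest paths run.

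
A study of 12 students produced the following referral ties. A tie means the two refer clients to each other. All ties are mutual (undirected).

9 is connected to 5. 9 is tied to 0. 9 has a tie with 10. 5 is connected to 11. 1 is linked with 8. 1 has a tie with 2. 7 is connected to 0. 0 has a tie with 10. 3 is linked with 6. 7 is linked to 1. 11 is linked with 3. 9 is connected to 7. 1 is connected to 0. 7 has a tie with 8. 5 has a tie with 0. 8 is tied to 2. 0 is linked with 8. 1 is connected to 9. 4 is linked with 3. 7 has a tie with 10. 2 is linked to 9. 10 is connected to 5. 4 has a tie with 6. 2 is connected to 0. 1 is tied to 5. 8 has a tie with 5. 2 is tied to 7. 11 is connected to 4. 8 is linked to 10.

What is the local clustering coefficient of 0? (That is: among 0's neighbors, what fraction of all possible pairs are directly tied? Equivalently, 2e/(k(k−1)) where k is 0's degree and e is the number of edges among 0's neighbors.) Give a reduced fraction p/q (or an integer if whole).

16/21

0's neighbors: 1, 2, 5, 7, 8, 9, and 10 (k = 7).
Possible neighbor pairs: C(7,2) = 21. Edges among them: 1–2, 1–5, 1–7, 1–8, 1–9, 2–7, 2–8, 2–9, 5–8, 5–9, 5–10, 7–8, 7–9, 7–10, 8–10, 9–10 → e = 16.
Clustering(0) = 16/21.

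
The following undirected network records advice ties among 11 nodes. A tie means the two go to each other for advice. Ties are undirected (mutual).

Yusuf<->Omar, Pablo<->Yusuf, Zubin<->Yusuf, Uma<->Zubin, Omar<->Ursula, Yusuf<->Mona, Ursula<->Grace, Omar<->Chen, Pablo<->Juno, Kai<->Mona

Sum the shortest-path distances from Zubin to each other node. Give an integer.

Distances from Zubin: Chen:3, Grace:4, Juno:3, Kai:3, Mona:2, Omar:2, Pablo:2, Uma:1, Ursula:3, Yusuf:1.
Sum = 3 + 4 + 3 + 3 + 2 + 2 + 2 + 1 + 3 + 1 = 24.

24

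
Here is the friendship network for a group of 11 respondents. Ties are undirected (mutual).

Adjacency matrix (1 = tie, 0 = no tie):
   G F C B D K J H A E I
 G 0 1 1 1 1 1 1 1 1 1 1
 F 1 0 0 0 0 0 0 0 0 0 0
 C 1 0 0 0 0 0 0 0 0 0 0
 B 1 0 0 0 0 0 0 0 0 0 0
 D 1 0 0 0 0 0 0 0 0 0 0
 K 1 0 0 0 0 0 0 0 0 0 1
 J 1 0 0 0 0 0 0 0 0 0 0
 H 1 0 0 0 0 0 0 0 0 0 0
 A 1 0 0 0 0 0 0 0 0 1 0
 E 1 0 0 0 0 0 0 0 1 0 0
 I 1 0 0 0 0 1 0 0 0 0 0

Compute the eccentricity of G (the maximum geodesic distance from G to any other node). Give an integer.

Distances from G: A:1, B:1, C:1, D:1, E:1, F:1, H:1, I:1, J:1, K:1.
The largest is 1 (to F, C, B, D, K, J, H, A, E, and I), so the eccentricity of G is 1.

1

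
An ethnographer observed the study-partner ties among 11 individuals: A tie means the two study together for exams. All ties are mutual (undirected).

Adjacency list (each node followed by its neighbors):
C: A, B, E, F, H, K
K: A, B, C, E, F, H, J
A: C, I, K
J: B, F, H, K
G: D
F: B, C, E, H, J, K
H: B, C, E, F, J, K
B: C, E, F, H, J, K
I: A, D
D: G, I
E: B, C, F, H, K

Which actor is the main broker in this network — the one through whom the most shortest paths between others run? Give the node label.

Unnormalized betweenness of each node: A:21, B:1/2, C:8, D:9, E:0, F:1/2, G:0, H:1/2, I:16, J:0, K:25/2.
A has the largest value, 21, making it the main broker — the node through which the most shortest paths run.

A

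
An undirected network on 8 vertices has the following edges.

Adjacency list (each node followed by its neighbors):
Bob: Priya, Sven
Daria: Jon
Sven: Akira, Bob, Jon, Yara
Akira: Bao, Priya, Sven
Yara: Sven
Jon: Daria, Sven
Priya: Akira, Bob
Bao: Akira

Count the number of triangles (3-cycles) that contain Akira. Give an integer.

0

Akira's neighbors are Bao, Priya, and Sven, but none of them are tied to each other, so no triangle contains Akira.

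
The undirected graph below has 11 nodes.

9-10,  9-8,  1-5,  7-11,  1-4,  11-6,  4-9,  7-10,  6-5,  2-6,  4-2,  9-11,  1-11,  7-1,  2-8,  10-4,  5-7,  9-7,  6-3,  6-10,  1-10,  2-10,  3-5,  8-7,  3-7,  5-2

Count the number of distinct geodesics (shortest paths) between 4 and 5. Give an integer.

2

The shortest distance is 2. The length-2 paths are: 4–2–5; 4–1–5.
That gives 2 distinct shortest paths.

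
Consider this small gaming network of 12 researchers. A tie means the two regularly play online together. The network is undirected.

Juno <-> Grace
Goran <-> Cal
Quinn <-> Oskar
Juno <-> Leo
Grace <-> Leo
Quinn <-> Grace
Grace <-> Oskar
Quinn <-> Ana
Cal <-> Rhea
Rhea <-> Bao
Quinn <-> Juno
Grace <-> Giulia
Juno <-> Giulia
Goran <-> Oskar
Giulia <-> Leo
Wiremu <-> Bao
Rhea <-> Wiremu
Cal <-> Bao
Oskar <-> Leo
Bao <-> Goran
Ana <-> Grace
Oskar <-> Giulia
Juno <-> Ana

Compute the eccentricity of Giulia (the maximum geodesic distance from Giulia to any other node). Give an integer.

4

Distances from Giulia: Ana:2, Bao:3, Cal:3, Goran:2, Grace:1, Juno:1, Leo:1, Oskar:1, Quinn:2, Rhea:4, Wiremu:4.
The largest is 4 (to Wiremu and Rhea), so the eccentricity of Giulia is 4.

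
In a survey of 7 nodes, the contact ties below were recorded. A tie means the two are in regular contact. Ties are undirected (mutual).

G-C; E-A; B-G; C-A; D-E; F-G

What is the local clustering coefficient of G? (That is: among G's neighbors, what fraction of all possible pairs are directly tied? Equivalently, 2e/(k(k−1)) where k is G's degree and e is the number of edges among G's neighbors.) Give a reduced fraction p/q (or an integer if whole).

0

G's neighbors: B, C, and F (k = 3).
Possible neighbor pairs: C(3,2) = 3. Edges among them: none → e = 0.
Clustering(G) = 0/3 = 0.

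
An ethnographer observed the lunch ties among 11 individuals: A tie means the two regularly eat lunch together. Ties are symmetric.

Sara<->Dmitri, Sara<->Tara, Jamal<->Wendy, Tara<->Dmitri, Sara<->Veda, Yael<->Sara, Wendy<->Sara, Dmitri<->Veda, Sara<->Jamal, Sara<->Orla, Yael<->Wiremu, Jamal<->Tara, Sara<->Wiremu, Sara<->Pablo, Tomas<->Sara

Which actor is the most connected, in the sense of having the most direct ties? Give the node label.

Degrees — Dmitri:3, Jamal:3, Orla:1, Pablo:1, Sara:10, Tara:3, Tomas:1, Veda:2, Wendy:2, Wiremu:2, Yael:2.
The maximum is 10, attained only by Sara.

Sara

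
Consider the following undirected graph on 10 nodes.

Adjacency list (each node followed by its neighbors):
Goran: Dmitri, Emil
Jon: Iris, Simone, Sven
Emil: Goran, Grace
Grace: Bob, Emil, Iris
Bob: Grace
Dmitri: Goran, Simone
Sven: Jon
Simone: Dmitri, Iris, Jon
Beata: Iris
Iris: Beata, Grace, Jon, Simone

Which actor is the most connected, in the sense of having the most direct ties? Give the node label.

Degrees — Beata:1, Bob:1, Dmitri:2, Emil:2, Goran:2, Grace:3, Iris:4, Jon:3, Simone:3, Sven:1.
The maximum is 4, attained only by Iris.

Iris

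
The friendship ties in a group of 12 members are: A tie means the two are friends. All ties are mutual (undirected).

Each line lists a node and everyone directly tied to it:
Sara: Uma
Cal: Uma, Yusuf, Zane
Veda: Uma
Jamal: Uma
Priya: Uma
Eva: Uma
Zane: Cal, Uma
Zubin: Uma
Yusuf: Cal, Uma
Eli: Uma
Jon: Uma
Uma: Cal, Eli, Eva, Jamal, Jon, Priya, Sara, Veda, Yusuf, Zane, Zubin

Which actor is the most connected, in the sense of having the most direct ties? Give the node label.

Degrees — Cal:3, Eli:1, Eva:1, Jamal:1, Jon:1, Priya:1, Sara:1, Uma:11, Veda:1, Yusuf:2, Zane:2, Zubin:1.
The maximum is 11, attained only by Uma.

Uma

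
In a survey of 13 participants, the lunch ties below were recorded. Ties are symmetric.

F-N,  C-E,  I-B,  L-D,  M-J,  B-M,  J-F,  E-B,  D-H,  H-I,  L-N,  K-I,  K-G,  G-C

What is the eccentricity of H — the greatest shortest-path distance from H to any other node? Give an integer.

4

Distances from H: B:2, C:4, D:1, E:3, F:4, G:3, I:1, J:4, K:2, L:2, M:3, N:3.
The largest is 4 (to C, J, and F), so the eccentricity of H is 4.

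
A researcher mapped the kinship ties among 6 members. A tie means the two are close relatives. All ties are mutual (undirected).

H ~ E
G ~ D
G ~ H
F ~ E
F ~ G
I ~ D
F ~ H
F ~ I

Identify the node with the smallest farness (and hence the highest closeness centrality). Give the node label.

Farness (sum of distances to all others) for each node — D:9, E:9, F:6, G:7, H:7, I:8.
The smallest farness is 6, for F, so F has the highest closeness.

F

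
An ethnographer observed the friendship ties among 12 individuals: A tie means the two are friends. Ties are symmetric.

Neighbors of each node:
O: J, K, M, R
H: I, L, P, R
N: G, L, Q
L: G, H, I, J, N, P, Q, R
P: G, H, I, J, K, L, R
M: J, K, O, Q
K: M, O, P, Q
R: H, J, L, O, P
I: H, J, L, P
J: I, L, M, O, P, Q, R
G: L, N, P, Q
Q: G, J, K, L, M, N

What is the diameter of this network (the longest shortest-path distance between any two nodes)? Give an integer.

3

Eccentricity of each node (its greatest distance to any other): G:3, H:3, I:2, J:2, K:2, L:2, M:3, N:3, O:3, P:2, Q:2, R:2.
The maximum eccentricity is 3, realized for instance by the pair G–O via G – P – K – O. So the diameter is 3.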